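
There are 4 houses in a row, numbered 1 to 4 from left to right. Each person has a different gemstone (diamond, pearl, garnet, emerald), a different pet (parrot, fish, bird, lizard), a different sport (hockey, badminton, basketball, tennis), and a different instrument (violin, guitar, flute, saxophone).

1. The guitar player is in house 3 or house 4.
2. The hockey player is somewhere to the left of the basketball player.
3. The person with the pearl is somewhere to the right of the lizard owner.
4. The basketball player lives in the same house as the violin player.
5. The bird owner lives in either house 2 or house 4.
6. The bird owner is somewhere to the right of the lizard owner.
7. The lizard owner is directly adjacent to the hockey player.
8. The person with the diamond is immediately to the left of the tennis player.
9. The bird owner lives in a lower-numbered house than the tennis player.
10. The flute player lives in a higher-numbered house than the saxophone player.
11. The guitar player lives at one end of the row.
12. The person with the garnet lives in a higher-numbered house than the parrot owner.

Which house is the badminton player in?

1

Clue 9: the bird owner is in house 2.
Clue 11: the guitar player is in house 4.
House 4's pet must be fish (nothing else left).
The only instrument still possible for house 1 is saxophone.
Clue 6: the lizard owner is in house 1.
Clue 7 places the hockey player in house 2.
House 1 gemstone: only emerald fits.
House 3's pet must be parrot (nothing else left).
House 1 sport: only badminton fits.
So house 3 gets basketball for sport.
So house 4 gets tennis for sport.
By clue 4, the violin player is in house 3.
The person with the diamond is in house 3 (clue 8).
Clue 12 places the person with the garnet in house 4.
House 2's gemstone must be pearl (nothing else left).
House 2's instrument must be flute (nothing else left).
So: house 1 = emerald/lizard/badminton/saxophone, house 2 = pearl/bird/hockey/flute, house 3 = diamond/parrot/basketball/violin, house 4 = garnet/fish/tennis/guitar.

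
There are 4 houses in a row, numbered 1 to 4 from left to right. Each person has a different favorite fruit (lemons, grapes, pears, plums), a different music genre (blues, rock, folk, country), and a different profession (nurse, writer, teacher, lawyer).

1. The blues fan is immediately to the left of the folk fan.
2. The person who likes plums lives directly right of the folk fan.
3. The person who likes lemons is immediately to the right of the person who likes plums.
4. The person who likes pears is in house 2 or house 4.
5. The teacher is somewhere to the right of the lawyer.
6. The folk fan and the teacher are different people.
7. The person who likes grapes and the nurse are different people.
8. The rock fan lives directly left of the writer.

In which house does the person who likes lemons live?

By clue 3, the person who likes lemons is in house 4.
The person who likes plums is in house 3 (clue 3).
So house 1 gets grapes for favorite fruit.
So house 2 gets pears for favorite fruit.
The only music genre still possible for house 4 is country.
Clue 2: the folk fan is in house 2.
That leaves rock as the music genre for house 3.
House 1's profession must be lawyer (nothing else left).
Clue 8: the writer is in house 4.
House 1's music genre must be blues (nothing else left).
So house 2 gets nurse for profession.
The only profession still possible for house 3 is teacher.
So: house 1 = grapes/blues/lawyer, house 2 = pears/folk/nurse, house 3 = plums/rock/teacher, house 4 = lemons/country/writer.

4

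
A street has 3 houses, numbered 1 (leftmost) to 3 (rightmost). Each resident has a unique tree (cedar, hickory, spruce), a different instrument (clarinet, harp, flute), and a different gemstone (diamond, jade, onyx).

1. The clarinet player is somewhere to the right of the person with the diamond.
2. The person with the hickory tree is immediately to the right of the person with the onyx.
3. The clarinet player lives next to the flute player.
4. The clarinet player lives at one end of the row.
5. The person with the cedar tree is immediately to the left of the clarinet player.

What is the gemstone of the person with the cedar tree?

onyx

Clue 4: the clarinet player is in house 3.
The person with the cedar tree is in house 2 (clue 5).
So house 1 gets spruce for tree.
That leaves hickory as the tree for house 3.
The only gemstone still possible for house 3 is jade.
From clue 2, the person with the onyx must be in house 2.
Clue 3 places the flute player in house 2.
So house 1 gets harp for instrument.
So house 1 gets diamond for gemstone.
So: house 1 = spruce/harp/diamond, house 2 = cedar/flute/onyx, house 3 = hickory/clarinet/jade.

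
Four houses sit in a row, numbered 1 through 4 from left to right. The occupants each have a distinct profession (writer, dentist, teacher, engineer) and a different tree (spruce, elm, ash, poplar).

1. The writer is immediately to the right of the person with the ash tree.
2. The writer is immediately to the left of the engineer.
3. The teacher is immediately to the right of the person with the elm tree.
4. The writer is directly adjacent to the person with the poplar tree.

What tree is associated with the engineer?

poplar

The only profession still possible for house 1 is dentist.
The engineer is narrowed to house 3 or 4; consider each.
Placing it in house 3 leads to a contradiction, so it's in house 4.
Clue 2: the writer is in house 3.
House 2's profession must be teacher (nothing else left).
By clue 1, the person with the ash tree is in house 2.
The person with the elm tree is in house 1 (clue 3).
House 3 tree: only spruce fits.
The only tree still possible for house 4 is poplar.
So: house 1 = dentist/elm, house 2 = teacher/ash, house 3 = writer/spruce, house 4 = engineer/poplar.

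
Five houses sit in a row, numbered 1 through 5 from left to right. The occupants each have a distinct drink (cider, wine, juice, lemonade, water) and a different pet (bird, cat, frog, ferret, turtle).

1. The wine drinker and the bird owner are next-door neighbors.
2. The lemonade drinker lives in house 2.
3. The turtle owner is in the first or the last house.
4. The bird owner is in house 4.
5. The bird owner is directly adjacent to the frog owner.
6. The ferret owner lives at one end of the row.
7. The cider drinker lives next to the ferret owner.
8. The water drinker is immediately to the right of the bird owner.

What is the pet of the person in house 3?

frog

The lemonade drinker is in house 2 (clue 2).
The bird owner is in house 4 (clue 4).
The water drinker is in house 5 (clue 8).
House 2's pet must be cat (nothing else left).
House 3's pet must be frog (nothing else left).
From clue 1, the wine drinker must be in house 3.
Clue 7 places the ferret owner in house 5.
The only drink still possible for house 1 is juice.
The only drink still possible for house 4 is cider.
So house 1 gets turtle for pet.
So: house 1 = juice/turtle, house 2 = lemonade/cat, house 3 = wine/frog, house 4 = cider/bird, house 5 = water/ferret.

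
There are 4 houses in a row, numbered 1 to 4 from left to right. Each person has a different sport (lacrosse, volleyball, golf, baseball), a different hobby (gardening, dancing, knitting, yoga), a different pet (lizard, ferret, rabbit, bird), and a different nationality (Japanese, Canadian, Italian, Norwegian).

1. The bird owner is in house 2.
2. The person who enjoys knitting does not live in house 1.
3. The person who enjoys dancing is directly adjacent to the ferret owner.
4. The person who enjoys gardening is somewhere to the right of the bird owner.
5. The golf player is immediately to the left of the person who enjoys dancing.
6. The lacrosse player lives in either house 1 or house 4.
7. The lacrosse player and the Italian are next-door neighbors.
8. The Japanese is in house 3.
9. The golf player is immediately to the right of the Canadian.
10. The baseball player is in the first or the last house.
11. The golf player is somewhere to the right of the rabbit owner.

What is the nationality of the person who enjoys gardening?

From clue 1, the bird owner must be in house 2.
The Japanese is in house 3 (clue 8).
So house 1 gets yoga for hobby.
The only nationality still possible for house 2 is Italian.
House 4's nationality must be Norwegian (nothing else left).
Clue 7 places the lacrosse player in house 1.
By clue 9, the golf player is in house 2.
That leaves volleyball as the sport for house 3.
So house 4 gets baseball for sport.
So house 2 gets knitting for hobby.
The only pet still possible for house 1 is rabbit.
That leaves Canadian as the nationality for house 1.
Clue 5 places the person who enjoys dancing in house 3.
The only hobby still possible for house 4 is gardening.
From clue 3, the ferret owner must be in house 4.
House 3 pet: only lizard fits.
So: house 1 = lacrosse/yoga/rabbit/Canadian, house 2 = golf/knitting/bird/Italian, house 3 = volleyball/dancing/lizard/Japanese, house 4 = baseball/gardening/ferret/Norwegian.

Norwegian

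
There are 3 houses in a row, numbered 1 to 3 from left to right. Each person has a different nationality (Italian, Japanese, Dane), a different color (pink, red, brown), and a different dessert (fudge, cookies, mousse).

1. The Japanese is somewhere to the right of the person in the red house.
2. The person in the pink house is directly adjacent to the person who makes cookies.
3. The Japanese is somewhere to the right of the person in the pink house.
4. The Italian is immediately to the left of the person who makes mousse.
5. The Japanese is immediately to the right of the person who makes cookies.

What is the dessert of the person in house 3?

That leaves brown as the color for house 3.
The Italian is narrowed to house 1 or 2; consider each.
Placing it in house 1 leads to a contradiction, so it's in house 2.
The person who makes mousse is in house 3 (clue 4).
The only nationality still possible for house 1 is Dane.
The only nationality still possible for house 3 is Japanese.
By clue 5, the person who makes cookies is in house 2.
That leaves fudge as the dessert for house 1.
Clue 2 places the person in the pink house in house 1.
The only color still possible for house 2 is red.
So: house 1 = Dane/pink/fudge, house 2 = Italian/red/cookies, house 3 = Japanese/brown/mousse.

mousse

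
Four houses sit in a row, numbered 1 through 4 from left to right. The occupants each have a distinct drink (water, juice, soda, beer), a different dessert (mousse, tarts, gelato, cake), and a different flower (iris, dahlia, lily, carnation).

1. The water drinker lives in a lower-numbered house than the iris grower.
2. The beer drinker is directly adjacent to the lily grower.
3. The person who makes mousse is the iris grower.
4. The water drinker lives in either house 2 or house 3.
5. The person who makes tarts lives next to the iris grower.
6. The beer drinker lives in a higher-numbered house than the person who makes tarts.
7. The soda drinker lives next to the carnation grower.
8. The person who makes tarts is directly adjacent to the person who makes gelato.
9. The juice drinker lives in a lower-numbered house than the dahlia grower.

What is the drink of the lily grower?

water

The only flower still possible for house 1 is carnation.
Clue 7 places the soda drinker in house 2.
House 1's drink must be juice (nothing else left).
House 4's drink must be beer (nothing else left).
From clue 1, the iris grower must be in house 4.
The lily grower is in house 3 (clue 2).
Clue 3: the person who makes mousse is in house 4.
The person who makes tarts is in house 3 (clue 5).
House 3's drink must be water (nothing else left).
That leaves cake as the dessert for house 1.
House 2 dessert: only gelato fits.
That leaves dahlia as the flower for house 2.
So: house 1 = juice/cake/carnation, house 2 = soda/gelato/dahlia, house 3 = water/tarts/lily, house 4 = beer/mousse/iris.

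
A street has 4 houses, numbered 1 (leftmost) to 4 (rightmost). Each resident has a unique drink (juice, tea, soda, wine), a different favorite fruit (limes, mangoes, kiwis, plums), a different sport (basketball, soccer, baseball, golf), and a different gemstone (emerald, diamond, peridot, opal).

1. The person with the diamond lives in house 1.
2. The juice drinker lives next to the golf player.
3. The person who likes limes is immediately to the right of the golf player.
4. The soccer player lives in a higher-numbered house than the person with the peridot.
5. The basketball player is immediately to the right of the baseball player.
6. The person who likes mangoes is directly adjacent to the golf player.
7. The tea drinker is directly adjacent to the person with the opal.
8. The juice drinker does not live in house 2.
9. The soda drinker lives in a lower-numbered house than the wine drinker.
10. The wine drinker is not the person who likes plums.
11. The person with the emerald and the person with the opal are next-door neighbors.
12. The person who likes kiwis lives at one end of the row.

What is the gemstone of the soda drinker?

From clue 1, the person with the diamond must be in house 1.
The only sport still possible for house 1 is baseball.
Clue 5 places the basketball player in house 2.
So house 3 gets golf for sport.
House 4 sport: only soccer fits.
Clue 2: the juice drinker is in house 4.
Clue 3 places the person who likes limes in house 4.
So house 1 gets kiwis for favorite fruit.
House 2's favorite fruit must be mangoes (nothing else left).
House 3 favorite fruit: only plums fits.
The wine drinker is in house 2 (clue 10).
House 3 drink: only tea fits.
Clue 11: the person with the emerald is in house 3.
That leaves soda as the drink for house 1.
That leaves peridot as the gemstone for house 2.
That leaves opal as the gemstone for house 4.
So: house 1 = soda/kiwis/baseball/diamond, house 2 = wine/mangoes/basketball/peridot, house 3 = tea/plums/golf/emerald, house 4 = juice/limes/soccer/opal.

diamond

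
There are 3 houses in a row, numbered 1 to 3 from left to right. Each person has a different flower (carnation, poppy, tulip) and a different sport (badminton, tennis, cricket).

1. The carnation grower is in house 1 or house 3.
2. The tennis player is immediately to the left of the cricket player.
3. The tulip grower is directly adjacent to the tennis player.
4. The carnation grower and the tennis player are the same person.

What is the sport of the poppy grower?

badminton

By clue 4, the carnation grower is in house 1.
From clue 4, the tennis player must be in house 1.
The cricket player is in house 2 (clue 2).
Clue 3: the tulip grower is in house 2.
House 3 flower: only poppy fits.
House 3 sport: only badminton fits.
So: house 1 = carnation/tennis, house 2 = tulip/cricket, house 3 = poppy/badminton.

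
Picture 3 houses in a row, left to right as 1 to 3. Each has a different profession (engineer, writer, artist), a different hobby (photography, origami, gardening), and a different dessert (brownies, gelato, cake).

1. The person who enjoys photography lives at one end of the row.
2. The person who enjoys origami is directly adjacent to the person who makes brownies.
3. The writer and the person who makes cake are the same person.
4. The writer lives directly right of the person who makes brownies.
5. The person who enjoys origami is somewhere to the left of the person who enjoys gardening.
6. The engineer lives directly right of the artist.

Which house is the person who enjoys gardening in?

2

House 1 profession: only artist fits.
The engineer is in house 2 (clue 6).
The only profession still possible for house 3 is writer.
The person who makes cake is in house 3 (clue 3).
By clue 4, the person who makes brownies is in house 2.
That leaves gelato as the dessert for house 1.
The person who enjoys origami is in house 1 (clue 2).
House 2 hobby: only gardening fits.
House 3's hobby must be photography (nothing else left).
So: house 1 = artist/origami/gelato, house 2 = engineer/gardening/brownies, house 3 = writer/photography/cake.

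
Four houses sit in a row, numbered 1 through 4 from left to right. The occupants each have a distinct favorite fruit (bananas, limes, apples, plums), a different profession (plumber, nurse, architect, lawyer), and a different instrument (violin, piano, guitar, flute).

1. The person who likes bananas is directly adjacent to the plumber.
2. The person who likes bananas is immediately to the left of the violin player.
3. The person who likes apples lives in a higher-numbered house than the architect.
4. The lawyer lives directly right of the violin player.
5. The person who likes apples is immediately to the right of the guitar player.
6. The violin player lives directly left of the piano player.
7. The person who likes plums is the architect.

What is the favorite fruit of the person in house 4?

limes

The person who likes bananas is narrowed to house 1 or 2; consider each.
Placing it in house 1 leads to a contradiction, so it's in house 2.
Clue 2: the violin player is in house 3.
The lawyer is in house 4 (clue 4).
By clue 6, the piano player is in house 4.
Clue 5: the person who likes apples is in house 3.
Clue 5 places the guitar player in house 2.
So house 1 gets plums for favorite fruit.
House 4's favorite fruit must be limes (nothing else left).
So house 2 gets nurse for profession.
House 1 instrument: only flute fits.
From clue 3, the architect must be in house 1.
That leaves plumber as the profession for house 3.
So: house 1 = plums/architect/flute, house 2 = bananas/nurse/guitar, house 3 = apples/plumber/violin, house 4 = limes/lawyer/piano.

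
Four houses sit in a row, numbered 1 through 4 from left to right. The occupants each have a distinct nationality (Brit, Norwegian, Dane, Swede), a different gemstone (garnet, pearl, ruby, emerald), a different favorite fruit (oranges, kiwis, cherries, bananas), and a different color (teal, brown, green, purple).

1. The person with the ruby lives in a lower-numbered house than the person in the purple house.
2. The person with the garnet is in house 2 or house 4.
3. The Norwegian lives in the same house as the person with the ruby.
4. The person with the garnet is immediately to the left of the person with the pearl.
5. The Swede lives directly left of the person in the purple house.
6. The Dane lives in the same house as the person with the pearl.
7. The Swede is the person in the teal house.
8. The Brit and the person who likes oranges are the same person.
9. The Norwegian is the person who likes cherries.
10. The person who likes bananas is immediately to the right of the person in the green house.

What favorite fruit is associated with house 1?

cherries

By clue 4, the person with the garnet is in house 2.
Clue 4: the person with the pearl is in house 3.
The Dane is in house 3 (clue 6).
So house 4 gets Brit for nationality.
House 1 gemstone: only ruby fits.
House 4's gemstone must be emerald (nothing else left).
Clue 3 places the Norwegian in house 1.
Clue 8: the person who likes oranges is in house 4.
Clue 9: the person who likes cherries is in house 1.
House 2's nationality must be Swede (nothing else left).
The only color still possible for house 4 is brown.
The person in the purple house is in house 3 (clue 5).
Clue 7 places the person in the teal house in house 2.
The only color still possible for house 1 is green.
The person who likes bananas is in house 2 (clue 10).
House 3 favorite fruit: only kiwis fits.
So: house 1 = Norwegian/ruby/cherries/green, house 2 = Swede/garnet/bananas/teal, house 3 = Dane/pearl/kiwis/purple, house 4 = Brit/emerald/oranges/brown.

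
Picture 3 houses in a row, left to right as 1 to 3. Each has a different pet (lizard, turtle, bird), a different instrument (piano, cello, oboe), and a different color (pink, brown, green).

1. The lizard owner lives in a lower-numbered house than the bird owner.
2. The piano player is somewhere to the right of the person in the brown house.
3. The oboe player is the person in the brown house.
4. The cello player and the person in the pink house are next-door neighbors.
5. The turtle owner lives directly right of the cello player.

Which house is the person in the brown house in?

House 1 pet: only lizard fits.
House 3 instrument: only piano fits.
The bird owner is narrowed to house 2 or 3; consider each.
Placing it in house 3 leads to a contradiction, so it's in house 2.
The only pet still possible for house 3 is turtle.
Clue 5: the cello player is in house 2.
So house 1 gets oboe for instrument.
Clue 3: the person in the brown house is in house 1.
House 2 color: only green fits.
House 3 color: only pink fits.
So: house 1 = lizard/oboe/brown, house 2 = bird/cello/green, house 3 = turtle/piano/pink.

1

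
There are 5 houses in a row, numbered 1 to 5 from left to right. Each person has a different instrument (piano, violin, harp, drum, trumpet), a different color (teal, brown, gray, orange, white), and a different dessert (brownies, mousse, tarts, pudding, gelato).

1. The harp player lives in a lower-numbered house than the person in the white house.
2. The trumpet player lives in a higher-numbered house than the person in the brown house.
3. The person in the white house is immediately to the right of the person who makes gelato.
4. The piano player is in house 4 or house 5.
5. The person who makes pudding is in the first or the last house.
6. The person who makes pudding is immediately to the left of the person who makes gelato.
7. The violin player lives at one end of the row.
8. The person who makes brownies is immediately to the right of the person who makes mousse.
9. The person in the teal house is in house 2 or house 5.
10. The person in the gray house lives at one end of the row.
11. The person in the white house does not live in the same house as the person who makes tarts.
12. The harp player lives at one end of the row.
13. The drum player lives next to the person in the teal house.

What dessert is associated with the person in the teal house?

Clue 6: the person who makes pudding is in house 1.
The person who makes gelato is in house 2 (clue 6).
From clue 12, the harp player must be in house 1.
So house 2 gets trumpet for instrument.
That leaves drum as the instrument for house 3.
House 4's instrument must be piano (nothing else left).
So house 5 gets violin for instrument.
Clue 2 places the person in the brown house in house 1.
Clue 3: the person in the white house is in house 3.
Clue 13: the person in the teal house is in house 2.
That leaves orange as the color for house 4.
That leaves gray as the color for house 5.
So house 3 gets mousse for dessert.
The person who makes brownies is in house 4 (clue 8).
So house 5 gets tarts for dessert.
So: house 1 = harp/brown/pudding, house 2 = trumpet/teal/gelato, house 3 = drum/white/mousse, house 4 = piano/orange/brownies, house 5 = violin/gray/tarts.

gelato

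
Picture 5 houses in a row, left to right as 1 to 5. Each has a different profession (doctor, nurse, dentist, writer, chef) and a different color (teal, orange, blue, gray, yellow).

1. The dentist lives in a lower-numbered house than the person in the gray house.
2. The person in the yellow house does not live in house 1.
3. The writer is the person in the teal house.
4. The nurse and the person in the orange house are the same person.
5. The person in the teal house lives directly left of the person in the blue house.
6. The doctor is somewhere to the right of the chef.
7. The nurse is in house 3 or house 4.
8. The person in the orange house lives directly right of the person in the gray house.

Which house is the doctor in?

House 1 color: only teal fits.
Clue 3 places the writer in house 1.
Clue 5 places the person in the blue house in house 2.
House 5's profession must be doctor (nothing else left).
House 3's color must be gray (nothing else left).
So house 5 gets yellow for color.
From clue 1, the dentist must be in house 2.
By clue 4, the nurse is in house 4.
House 3 profession: only chef fits.
House 4 color: only orange fits.
So: house 1 = writer/teal, house 2 = dentist/blue, house 3 = chef/gray, house 4 = nurse/orange, house 5 = doctor/yellow.

5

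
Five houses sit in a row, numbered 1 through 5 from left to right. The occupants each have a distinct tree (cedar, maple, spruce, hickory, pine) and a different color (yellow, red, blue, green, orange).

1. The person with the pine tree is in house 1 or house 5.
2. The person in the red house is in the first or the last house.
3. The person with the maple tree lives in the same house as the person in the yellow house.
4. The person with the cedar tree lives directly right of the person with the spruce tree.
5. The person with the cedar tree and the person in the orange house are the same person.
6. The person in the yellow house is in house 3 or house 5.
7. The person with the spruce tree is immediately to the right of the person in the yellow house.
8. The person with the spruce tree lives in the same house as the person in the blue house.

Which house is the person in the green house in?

The person with the spruce tree is in house 4 (clue 7).
By clue 7, the person in the yellow house is in house 3.
The person in the blue house is in house 4 (clue 8).
From clue 3, the person with the maple tree must be in house 3.
The person with the cedar tree is in house 5 (clue 4).
Clue 5: the person in the orange house is in house 5.
House 1's tree must be pine (nothing else left).
The only tree still possible for house 2 is hickory.
That leaves green as the color for house 2.
So house 1 gets red for color.
So: house 1 = pine/red, house 2 = hickory/green, house 3 = maple/yellow, house 4 = spruce/blue, house 5 = cedar/orange.

2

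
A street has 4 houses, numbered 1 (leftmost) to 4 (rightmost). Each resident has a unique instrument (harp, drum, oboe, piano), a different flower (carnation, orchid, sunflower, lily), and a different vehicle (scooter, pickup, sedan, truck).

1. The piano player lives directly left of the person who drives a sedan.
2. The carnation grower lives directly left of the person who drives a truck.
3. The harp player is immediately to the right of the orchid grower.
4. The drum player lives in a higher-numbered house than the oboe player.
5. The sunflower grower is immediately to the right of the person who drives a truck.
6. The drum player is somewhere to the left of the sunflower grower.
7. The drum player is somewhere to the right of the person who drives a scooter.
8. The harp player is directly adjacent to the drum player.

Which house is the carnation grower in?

The only instrument still possible for house 4 is harp.
The orchid grower is in house 3 (clue 3).
By clue 8, the drum player is in house 3.
House 4 flower: only sunflower fits.
The person who drives a truck is in house 3 (clue 5).
So house 4 gets pickup for vehicle.
From clue 1, the piano player must be in house 1.
From clue 2, the carnation grower must be in house 2.
So house 2 gets oboe for instrument.
The only flower still possible for house 1 is lily.
The only vehicle still possible for house 1 is scooter.
The only vehicle still possible for house 2 is sedan.
So: house 1 = piano/lily/scooter, house 2 = oboe/carnation/sedan, house 3 = drum/orchid/truck, house 4 = harp/sunflower/pickup.

2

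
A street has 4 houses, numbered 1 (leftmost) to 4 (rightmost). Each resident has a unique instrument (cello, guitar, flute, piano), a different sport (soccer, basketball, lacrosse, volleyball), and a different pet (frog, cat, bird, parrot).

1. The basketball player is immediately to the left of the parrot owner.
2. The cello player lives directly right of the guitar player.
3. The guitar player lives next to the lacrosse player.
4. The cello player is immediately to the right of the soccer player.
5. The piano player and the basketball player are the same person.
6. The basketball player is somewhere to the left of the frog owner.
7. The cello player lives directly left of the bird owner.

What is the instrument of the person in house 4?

That leaves flute as the instrument for house 4.
That leaves cat as the pet for house 1.
That leaves volleyball as the sport for house 4.
The cello player is narrowed to house 2 or 3; consider each.
Placing it in house 2 leads to a contradiction, so it's in house 3.
From clue 2, the guitar player must be in house 2.
From clue 4, the soccer player must be in house 2.
From clue 7, the bird owner must be in house 4.
So house 1 gets piano for instrument.
Clue 1 places the basketball player in house 1.
The parrot owner is in house 2 (clue 1).
So house 3 gets lacrosse for sport.
That leaves frog as the pet for house 3.
So: house 1 = piano/basketball/cat, house 2 = guitar/soccer/parrot, house 3 = cello/lacrosse/frog, house 4 = flute/volleyball/bird.

flute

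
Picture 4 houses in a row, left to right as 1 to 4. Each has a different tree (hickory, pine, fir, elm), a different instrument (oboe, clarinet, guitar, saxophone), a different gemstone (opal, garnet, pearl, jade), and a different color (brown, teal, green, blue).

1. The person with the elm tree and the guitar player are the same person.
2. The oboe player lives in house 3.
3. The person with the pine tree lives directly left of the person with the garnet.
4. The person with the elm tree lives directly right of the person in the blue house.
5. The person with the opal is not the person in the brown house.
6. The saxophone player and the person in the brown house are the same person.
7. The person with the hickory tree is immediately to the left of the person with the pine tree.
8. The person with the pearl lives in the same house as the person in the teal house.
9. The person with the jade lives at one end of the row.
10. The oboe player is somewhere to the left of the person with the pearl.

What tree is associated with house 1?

From clue 2, the oboe player must be in house 3.
Clue 10 places the person with the pearl in house 4.
House 1's gemstone must be jade (nothing else left).
Clue 3 places the person with the pine tree in house 2.
Clue 3 places the person with the garnet in house 3.
Clue 7: the person with the hickory tree is in house 1.
By clue 8, the person in the teal house is in house 4.
The only tree still possible for house 3 is fir.
The only tree still possible for house 4 is elm.
That leaves opal as the gemstone for house 2.
By clue 1, the guitar player is in house 4.
By clue 4, the person in the blue house is in house 3.
From clue 5, the person in the brown house must be in house 1.
By clue 6, the saxophone player is in house 1.
House 2's instrument must be clarinet (nothing else left).
So house 2 gets green for color.
So: house 1 = hickory/saxophone/jade/brown, house 2 = pine/clarinet/opal/green, house 3 = fir/oboe/garnet/blue, house 4 = elm/guitar/pearl/teal.

hickory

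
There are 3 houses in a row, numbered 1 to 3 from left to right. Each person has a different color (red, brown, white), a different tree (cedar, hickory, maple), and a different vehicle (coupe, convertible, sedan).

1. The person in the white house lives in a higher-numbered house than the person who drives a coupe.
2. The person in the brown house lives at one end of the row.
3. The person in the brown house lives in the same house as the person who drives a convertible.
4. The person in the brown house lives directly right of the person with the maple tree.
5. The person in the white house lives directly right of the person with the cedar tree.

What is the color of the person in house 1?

Clue 4 places the person in the brown house in house 3.
From clue 4, the person with the maple tree must be in house 2.
House 1 color: only red fits.
That leaves white as the color for house 2.
That leaves hickory as the tree for house 3.
By clue 1, the person who drives a coupe is in house 1.
From clue 3, the person who drives a convertible must be in house 3.
House 1's tree must be cedar (nothing else left).
That leaves sedan as the vehicle for house 2.
So: house 1 = red/cedar/coupe, house 2 = white/maple/sedan, house 3 = brown/hickory/convertible.

red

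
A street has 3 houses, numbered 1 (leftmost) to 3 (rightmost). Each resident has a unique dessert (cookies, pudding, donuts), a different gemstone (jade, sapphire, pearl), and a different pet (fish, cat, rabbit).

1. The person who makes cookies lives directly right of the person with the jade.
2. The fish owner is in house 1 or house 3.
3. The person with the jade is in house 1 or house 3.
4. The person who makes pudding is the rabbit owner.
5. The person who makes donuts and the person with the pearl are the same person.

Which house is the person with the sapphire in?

Clue 3 places the person with the jade in house 1.
Clue 1: the person who makes cookies is in house 2.
The only dessert still possible for house 1 is pudding.
The only dessert still possible for house 3 is donuts.
From clue 4, the rabbit owner must be in house 1.
Clue 5: the person with the pearl is in house 3.
The only gemstone still possible for house 2 is sapphire.
That leaves cat as the pet for house 2.
The only pet still possible for house 3 is fish.
So: house 1 = pudding/jade/rabbit, house 2 = cookies/sapphire/cat, house 3 = donuts/pearl/fish.

2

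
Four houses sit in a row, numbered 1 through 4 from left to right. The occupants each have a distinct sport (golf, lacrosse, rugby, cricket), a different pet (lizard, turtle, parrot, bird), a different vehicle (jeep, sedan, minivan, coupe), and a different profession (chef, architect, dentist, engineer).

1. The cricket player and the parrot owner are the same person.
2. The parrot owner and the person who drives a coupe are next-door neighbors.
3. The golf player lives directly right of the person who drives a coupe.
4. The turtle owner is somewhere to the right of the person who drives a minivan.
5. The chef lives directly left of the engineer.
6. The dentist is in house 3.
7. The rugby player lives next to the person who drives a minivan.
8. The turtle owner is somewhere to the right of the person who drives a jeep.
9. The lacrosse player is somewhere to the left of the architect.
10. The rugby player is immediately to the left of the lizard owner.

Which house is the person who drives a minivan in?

From clue 6, the dentist must be in house 3.
That leaves sedan as the vehicle for house 4.
The only profession still possible for house 1 is chef.
By clue 5, the engineer is in house 2.
House 4's profession must be architect (nothing else left).
The golf player is narrowed to house 2 or 3 or 4; consider each.
Placing it in house 2 and house 3 leads to a contradiction, so it's in house 4.
The person who drives a coupe is in house 3 (clue 3).
Clue 2 places the parrot owner in house 2.
That leaves bird as the pet for house 1.
Clue 1: the cricket player is in house 2.
That leaves lacrosse as the sport for house 1.
The only sport still possible for house 3 is rugby.
By clue 7, the person who drives a minivan is in house 2.
The lizard owner is in house 4 (clue 10).
That leaves turtle as the pet for house 3.
House 1's vehicle must be jeep (nothing else left).
So: house 1 = lacrosse/bird/jeep/chef, house 2 = cricket/parrot/minivan/engineer, house 3 = rugby/turtle/coupe/dentist, house 4 = golf/lizard/sedan/architect.

2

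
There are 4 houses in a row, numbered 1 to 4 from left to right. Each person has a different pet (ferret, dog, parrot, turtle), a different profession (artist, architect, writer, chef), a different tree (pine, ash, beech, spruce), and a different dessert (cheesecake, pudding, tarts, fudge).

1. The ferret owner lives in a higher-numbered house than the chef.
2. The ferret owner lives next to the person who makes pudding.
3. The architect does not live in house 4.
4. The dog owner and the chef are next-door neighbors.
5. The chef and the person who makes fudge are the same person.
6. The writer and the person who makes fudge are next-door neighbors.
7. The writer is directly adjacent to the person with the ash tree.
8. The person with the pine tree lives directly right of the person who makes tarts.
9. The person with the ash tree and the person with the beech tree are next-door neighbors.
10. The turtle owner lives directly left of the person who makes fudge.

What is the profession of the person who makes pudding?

writer

The ferret owner is narrowed to house 3 or 4; consider each.
Placing it in house 3 leads to a contradiction, so it's in house 4.
Clue 2 places the person who makes pudding in house 3.
House 2's dessert must be fudge (nothing else left).
The only dessert still possible for house 4 is cheesecake.
The chef is in house 2 (clue 5).
By clue 8, the person with the pine tree is in house 2.
By clue 10, the turtle owner is in house 1.
House 4 profession: only artist fits.
House 4 tree: only ash fits.
So house 1 gets tarts for dessert.
Clue 4: the dog owner is in house 3.
Clue 7 places the writer in house 3.
The person with the beech tree is in house 3 (clue 9).
So house 2 gets parrot for pet.
House 1's profession must be architect (nothing else left).
House 1's tree must be spruce (nothing else left).
So: house 1 = turtle/architect/spruce/tarts, house 2 = parrot/chef/pine/fudge, house 3 = dog/writer/beech/pudding, house 4 = ferret/artist/ash/cheesecake.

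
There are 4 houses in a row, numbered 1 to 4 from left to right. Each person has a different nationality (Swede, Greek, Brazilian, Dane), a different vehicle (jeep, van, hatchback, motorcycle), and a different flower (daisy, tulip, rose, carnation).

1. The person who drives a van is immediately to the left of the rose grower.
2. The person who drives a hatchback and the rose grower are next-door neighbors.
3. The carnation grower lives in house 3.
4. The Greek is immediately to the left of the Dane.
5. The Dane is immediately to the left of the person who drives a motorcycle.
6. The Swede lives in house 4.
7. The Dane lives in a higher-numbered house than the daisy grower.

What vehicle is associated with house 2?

jeep

Clue 3: the carnation grower is in house 3.
Clue 6: the Swede is in house 4.
That leaves jeep as the vehicle for house 2.
That leaves motorcycle as the vehicle for house 4.
Clue 5: the Dane is in house 3.
The Greek is in house 2 (clue 4).
The only nationality still possible for house 1 is Brazilian.
The person who drives a hatchback is narrowed to house 1 or 3; consider each.
Placing it in house 1 leads to a contradiction, so it's in house 3.
The only vehicle still possible for house 1 is van.
By clue 1, the rose grower is in house 2.
That leaves tulip as the flower for house 4.
House 1's flower must be daisy (nothing else left).
So: house 1 = Brazilian/van/daisy, house 2 = Greek/jeep/rose, house 3 = Dane/hatchback/carnation, house 4 = Swede/motorcycle/tulip.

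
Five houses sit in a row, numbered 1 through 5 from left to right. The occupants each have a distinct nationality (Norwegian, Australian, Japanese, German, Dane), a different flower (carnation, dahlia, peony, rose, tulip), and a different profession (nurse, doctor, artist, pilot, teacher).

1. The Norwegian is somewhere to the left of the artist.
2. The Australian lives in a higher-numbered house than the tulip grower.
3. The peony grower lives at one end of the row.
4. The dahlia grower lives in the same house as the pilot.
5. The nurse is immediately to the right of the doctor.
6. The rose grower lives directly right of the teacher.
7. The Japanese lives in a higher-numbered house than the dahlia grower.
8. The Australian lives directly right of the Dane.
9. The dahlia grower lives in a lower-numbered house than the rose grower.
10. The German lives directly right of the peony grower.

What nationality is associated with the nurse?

The German is in house 2 (clue 10).
Clue 10: the peony grower is in house 1.
So house 1 gets Norwegian for nationality.
House 1's profession must be doctor (nothing else left).
Clue 5 places the nurse in house 2.
That leaves artist as the profession for house 5.
That leaves Dane as the nationality for house 3.
Clue 8: the Australian is in house 4.
House 5's nationality must be Japanese (nothing else left).
The dahlia grower is narrowed to house 3 or 4; consider each.
Placing it in house 4 leads to a contradiction, so it's in house 3.
From clue 4, the pilot must be in house 3.
The only flower still possible for house 2 is tulip.
So house 4 gets teacher for profession.
Clue 6 places the rose grower in house 5.
House 4's flower must be carnation (nothing else left).
So: house 1 = Norwegian/peony/doctor, house 2 = German/tulip/nurse, house 3 = Dane/dahlia/pilot, house 4 = Australian/carnation/teacher, house 5 = Japanese/rose/artist.

German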